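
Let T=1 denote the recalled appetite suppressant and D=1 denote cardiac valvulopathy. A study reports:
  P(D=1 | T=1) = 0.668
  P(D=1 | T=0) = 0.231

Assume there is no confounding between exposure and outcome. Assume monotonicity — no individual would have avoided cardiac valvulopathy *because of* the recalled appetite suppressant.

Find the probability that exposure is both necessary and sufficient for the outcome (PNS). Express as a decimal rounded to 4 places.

Let p₁ = 0.668, p₀ = 0.231.
Under exogeneity and monotonicity, PNS = p₁ − p₀.
PNS = 0.668 − 0.231 = 0.437

PNS ≈ 0.4370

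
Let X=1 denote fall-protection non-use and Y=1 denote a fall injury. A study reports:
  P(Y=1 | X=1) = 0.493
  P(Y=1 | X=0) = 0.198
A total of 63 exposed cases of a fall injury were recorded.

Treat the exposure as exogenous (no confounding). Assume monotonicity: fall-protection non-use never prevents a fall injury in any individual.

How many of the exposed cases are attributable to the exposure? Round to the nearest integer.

about 38 cases

Let p₁ = 0.493, p₀ = 0.198.
PN = (p₁ − p₀)/p₁ = (0.493 − 0.198) / 0.493 ≈ 0.59838.
Attributable cases ≈ PN × (exposed cases) = 0.59838 × 63 ≈ 37.70.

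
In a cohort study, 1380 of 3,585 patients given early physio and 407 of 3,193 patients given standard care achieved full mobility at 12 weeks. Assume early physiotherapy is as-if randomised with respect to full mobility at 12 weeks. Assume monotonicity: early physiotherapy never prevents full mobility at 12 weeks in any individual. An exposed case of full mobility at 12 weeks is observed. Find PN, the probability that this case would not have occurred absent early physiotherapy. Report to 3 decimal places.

p₁ = P(outcome | exposed) = 1380/3585 = 0.38494
p₀ = P(outcome | unexposed) = 407/3193 = 0.12747
Under exogeneity and monotonicity, PN = (p₁ − p₀) / p₁.
PN = (0.38494 − 0.12747) / 0.38494 = 0.25747 / 0.38494 ≈ 0.6689

PN ≈ 0.669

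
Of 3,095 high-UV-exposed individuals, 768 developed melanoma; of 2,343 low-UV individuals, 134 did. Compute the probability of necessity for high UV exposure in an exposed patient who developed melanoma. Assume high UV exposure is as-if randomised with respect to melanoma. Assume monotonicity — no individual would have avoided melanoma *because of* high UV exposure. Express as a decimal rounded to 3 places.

PN ≈ 0.770

p₁ = P(outcome | exposed) = 768/3095 = 0.24814
p₀ = P(outcome | unexposed) = 134/2343 = 0.057192
Under exogeneity and monotonicity, PN = (p₁ − p₀) / p₁.
PN = (0.24814 − 0.057192) / 0.24814 = 0.19095 / 0.24814 ≈ 0.7695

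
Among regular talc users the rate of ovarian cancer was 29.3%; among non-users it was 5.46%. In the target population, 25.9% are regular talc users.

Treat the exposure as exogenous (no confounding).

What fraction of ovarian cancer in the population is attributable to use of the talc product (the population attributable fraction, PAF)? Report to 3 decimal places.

PAF ≈ 0.531

p₁ = 0.293, p₀ = 0.0546.
Overall risk P(Y=1) = π·p₁ + (1−π)·p₀ = 0.259×0.293 + 0.741×0.0546 = 0.11635.
Under exogeneity, PAF = [P(Y=1) − p₀] / P(Y=1).
PAF = (0.11635 − 0.0546) / 0.11635 ≈ 0.5307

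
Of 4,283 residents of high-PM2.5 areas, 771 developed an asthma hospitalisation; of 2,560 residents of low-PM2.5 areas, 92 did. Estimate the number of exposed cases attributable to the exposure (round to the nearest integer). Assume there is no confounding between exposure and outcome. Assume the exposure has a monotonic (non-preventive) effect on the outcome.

p₁ = P(outcome | exposed) = 771/4283 = 0.18001
p₀ = P(outcome | unexposed) = 92/2560 = 0.035937
PN = (p₁ − p₀)/p₁ = (0.18001 − 0.035937) / 0.18001 ≈ 0.80036.
Attributable cases ≈ PN × (exposed cases) = 0.80036 × 771 ≈ 617.08.

about 617 cases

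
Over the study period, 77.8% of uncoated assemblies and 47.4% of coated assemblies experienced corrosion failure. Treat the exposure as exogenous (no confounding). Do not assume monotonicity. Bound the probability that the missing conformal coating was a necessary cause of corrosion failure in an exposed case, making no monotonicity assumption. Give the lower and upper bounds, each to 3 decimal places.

p₁ = 0.778, p₀ = 0.474.
Under exogeneity alone the bounds on PN are max{0,(p₁−p₀)/p₁} ≤ PN ≤ min{1,(1−p₀)/p₁}.
  lower = (p₁ − p₀)/p₁ = 0.304 / 0.778 ≈ 0.3907
  upper = min{1, (1 − p₀)/p₁} = 0.526 / 0.778 ≈ 0.6761

0.391 ≤ PN ≤ 0.676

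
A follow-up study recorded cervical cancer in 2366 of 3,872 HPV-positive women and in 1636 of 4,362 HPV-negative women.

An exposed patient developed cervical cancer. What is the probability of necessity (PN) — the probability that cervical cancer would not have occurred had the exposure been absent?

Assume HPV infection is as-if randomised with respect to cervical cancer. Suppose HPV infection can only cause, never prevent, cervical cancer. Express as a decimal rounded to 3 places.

p₁ = P(outcome | exposed) = 2366/3872 = 0.61105
p₀ = P(outcome | unexposed) = 1636/4362 = 0.37506
Under exogeneity and monotonicity, PN = (p₁ − p₀) / p₁.
PN = (0.61105 − 0.37506) / 0.61105 = 0.236 / 0.61105 ≈ 0.3862

PN ≈ 0.386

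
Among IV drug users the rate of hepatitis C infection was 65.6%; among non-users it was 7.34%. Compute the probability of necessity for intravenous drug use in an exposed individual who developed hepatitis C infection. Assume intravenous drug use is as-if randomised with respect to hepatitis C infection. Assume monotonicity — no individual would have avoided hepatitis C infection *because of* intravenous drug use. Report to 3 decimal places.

PN ≈ 0.888

p₁ = 0.656, p₀ = 0.0734.
Under exogeneity and monotonicity, PN = (p₁ − p₀) / p₁.
PN = (0.656 − 0.0734) / 0.656 = 0.5826 / 0.656 ≈ 0.8881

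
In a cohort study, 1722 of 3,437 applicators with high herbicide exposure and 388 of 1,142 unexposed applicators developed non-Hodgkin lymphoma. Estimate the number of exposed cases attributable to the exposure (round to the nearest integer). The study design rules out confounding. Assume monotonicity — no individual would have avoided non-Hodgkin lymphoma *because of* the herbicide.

p₁ = P(outcome | exposed) = 1722/3437 = 0.50102
p₀ = P(outcome | unexposed) = 388/1142 = 0.33975
PN = (p₁ − p₀)/p₁ = (0.50102 − 0.33975) / 0.50102 ≈ 0.32187.
Attributable cases ≈ PN × (exposed cases) = 0.32187 × 1722 ≈ 554.26.

about 554 cases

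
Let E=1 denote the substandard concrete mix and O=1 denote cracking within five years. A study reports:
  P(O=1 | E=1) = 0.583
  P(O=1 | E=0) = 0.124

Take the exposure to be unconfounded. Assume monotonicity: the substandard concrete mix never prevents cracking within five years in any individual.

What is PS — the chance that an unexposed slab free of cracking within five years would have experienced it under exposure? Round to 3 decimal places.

Let p₁ = 0.583, p₀ = 0.124.
Under exogeneity and monotonicity, PS = (p₁ − p₀) / (1 − p₀).
PS = (0.583 − 0.124) / (1 − 0.124) = 0.459 / 0.876 ≈ 0.5240

PS ≈ 0.524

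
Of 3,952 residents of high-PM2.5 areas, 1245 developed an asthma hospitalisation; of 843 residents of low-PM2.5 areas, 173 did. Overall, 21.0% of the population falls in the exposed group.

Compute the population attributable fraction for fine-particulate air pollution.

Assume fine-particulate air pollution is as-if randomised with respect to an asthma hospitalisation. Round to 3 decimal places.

PAF ≈ 0.101

p₁ = P(outcome | exposed) = 1245/3952 = 0.31503
p₀ = P(outcome | unexposed) = 173/843 = 0.20522
Overall risk P(Y=1) = π·p₁ + (1−π)·p₀ = 0.21×0.31503 + 0.79×0.20522 = 0.22828.
Under exogeneity, PAF = [P(Y=1) − p₀] / P(Y=1).
PAF = (0.22828 − 0.20522) / 0.22828 ≈ 0.1010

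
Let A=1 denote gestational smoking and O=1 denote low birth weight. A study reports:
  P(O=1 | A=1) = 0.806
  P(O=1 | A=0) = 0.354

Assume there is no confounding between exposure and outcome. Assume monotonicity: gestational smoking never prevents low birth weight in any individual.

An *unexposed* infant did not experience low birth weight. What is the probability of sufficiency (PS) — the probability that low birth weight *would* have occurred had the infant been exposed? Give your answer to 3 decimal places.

Let p₁ = 0.806, p₀ = 0.354.
Under exogeneity and monotonicity, PS = (p₁ − p₀) / (1 − p₀).
PS = (0.806 − 0.354) / (1 − 0.354) = 0.452 / 0.646 ≈ 0.6997

PS ≈ 0.700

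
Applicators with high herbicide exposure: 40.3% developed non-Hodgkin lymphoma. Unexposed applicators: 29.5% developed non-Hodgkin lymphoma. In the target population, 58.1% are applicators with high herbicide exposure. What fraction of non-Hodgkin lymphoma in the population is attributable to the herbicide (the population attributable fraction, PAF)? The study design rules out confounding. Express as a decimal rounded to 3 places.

PAF ≈ 0.175

p₁ = 0.403, p₀ = 0.295.
Overall risk P(Y=1) = π·p₁ + (1−π)·p₀ = 0.581×0.403 + 0.419×0.295 = 0.35775.
Under exogeneity, PAF = [P(Y=1) − p₀] / P(Y=1).
PAF = (0.35775 − 0.295) / 0.35775 ≈ 0.1754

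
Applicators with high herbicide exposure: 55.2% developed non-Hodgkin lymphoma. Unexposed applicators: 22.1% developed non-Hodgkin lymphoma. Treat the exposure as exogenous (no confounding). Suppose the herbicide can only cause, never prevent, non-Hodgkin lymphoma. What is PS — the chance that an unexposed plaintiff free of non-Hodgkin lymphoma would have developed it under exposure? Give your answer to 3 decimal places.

p₁ = 0.552, p₀ = 0.221.
Under exogeneity and monotonicity, PS = (p₁ − p₀) / (1 − p₀).
PS = (0.552 − 0.221) / (1 − 0.221) = 0.331 / 0.779 ≈ 0.4249

PS ≈ 0.425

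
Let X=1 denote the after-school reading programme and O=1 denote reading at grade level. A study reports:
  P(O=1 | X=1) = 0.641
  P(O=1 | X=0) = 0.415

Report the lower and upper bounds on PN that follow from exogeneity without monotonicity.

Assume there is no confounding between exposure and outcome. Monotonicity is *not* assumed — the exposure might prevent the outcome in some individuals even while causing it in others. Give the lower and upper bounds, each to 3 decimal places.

Let p₁ = 0.641, p₀ = 0.415.
Under exogeneity alone the bounds on PN are max{0,(p₁−p₀)/p₁} ≤ PN ≤ min{1,(1−p₀)/p₁}.
  lower = (p₁ − p₀)/p₁ = 0.226 / 0.641 ≈ 0.3526
  upper = min{1, (1 − p₀)/p₁} = 0.585 / 0.641 ≈ 0.9126

0.353 ≤ PN ≤ 0.913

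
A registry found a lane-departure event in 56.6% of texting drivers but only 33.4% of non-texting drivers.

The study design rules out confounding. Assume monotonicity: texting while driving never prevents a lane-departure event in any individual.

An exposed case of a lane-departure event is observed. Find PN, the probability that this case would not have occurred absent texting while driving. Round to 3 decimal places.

PN ≈ 0.410

p₁ = 0.566, p₀ = 0.334.
Under exogeneity and monotonicity, PN = (p₁ − p₀) / p₁.
PN = (0.566 − 0.334) / 0.566 = 0.232 / 0.566 ≈ 0.4099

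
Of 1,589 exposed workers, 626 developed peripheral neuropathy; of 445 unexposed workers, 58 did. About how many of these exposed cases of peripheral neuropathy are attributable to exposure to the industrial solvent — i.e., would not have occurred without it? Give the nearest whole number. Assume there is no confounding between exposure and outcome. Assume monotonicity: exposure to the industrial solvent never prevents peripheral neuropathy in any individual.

about 419 cases

p₁ = P(outcome | exposed) = 626/1589 = 0.39396
p₀ = P(outcome | unexposed) = 58/445 = 0.13034
PN = (p₁ − p₀)/p₁ = (0.39396 − 0.13034) / 0.39396 ≈ 0.66916.
Attributable cases ≈ PN × (exposed cases) = 0.66916 × 626 ≈ 418.89.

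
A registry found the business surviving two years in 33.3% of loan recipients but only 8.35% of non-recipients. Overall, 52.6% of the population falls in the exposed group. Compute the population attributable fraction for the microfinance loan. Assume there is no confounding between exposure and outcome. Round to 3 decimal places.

p₁ = 0.333, p₀ = 0.0835.
Overall risk P(Y=1) = π·p₁ + (1−π)·p₀ = 0.526×0.333 + 0.474×0.0835 = 0.21474.
Under exogeneity, PAF = [P(Y=1) − p₀] / P(Y=1).
PAF = (0.21474 − 0.0835) / 0.21474 ≈ 0.6112

PAF ≈ 0.611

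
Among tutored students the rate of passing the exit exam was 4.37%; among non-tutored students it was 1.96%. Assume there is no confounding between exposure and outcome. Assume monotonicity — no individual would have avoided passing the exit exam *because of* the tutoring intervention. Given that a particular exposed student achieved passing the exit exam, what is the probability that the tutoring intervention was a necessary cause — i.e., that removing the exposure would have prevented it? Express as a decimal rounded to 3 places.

p₁ = 0.0437, p₀ = 0.0196.
Under exogeneity and monotonicity, PN = (p₁ − p₀) / p₁.
PN = (0.0437 − 0.0196) / 0.0437 = 0.0241 / 0.0437 ≈ 0.5515

PN ≈ 0.551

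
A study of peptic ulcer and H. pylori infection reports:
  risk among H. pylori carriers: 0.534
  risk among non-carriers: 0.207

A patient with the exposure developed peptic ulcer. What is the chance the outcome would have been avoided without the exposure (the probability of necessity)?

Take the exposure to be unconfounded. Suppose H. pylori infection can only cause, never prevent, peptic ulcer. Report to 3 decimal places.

PN ≈ 0.612

Let p₁ = 0.534, p₀ = 0.207.
Under exogeneity and monotonicity, PN = (p₁ − p₀) / p₁.
PN = (0.534 − 0.207) / 0.534 = 0.327 / 0.534 ≈ 0.6124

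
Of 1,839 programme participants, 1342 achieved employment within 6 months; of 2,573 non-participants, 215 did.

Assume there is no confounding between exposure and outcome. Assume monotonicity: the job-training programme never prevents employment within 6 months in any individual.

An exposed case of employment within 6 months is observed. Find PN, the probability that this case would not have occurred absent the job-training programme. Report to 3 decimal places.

PN ≈ 0.885

p₁ = P(outcome | exposed) = 1342/1839 = 0.72974
p₀ = P(outcome | unexposed) = 215/2573 = 0.08356
Under exogeneity and monotonicity, PN = (p₁ − p₀) / p₁.
PN = (0.72974 − 0.08356) / 0.72974 = 0.64618 / 0.72974 ≈ 0.8855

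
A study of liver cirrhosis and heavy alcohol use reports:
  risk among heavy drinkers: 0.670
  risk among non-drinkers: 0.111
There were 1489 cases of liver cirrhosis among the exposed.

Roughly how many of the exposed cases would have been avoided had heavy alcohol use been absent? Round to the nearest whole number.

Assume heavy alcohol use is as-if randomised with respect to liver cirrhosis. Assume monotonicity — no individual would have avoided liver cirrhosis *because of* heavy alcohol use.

about 1242 cases

Let p₁ = 0.67, p₀ = 0.111.
PN = (p₁ − p₀)/p₁ = (0.67 − 0.111) / 0.67 ≈ 0.83433.
Attributable cases ≈ PN × (exposed cases) = 0.83433 × 1489 ≈ 1242.31.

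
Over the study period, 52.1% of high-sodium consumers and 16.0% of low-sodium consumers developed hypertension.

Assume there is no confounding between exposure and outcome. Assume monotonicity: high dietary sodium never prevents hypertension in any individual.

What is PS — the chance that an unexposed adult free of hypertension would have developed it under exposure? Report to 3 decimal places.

p₁ = 0.521, p₀ = 0.16.
Under exogeneity and monotonicity, PS = (p₁ − p₀) / (1 − p₀).
PS = (0.521 − 0.16) / (1 − 0.16) = 0.361 / 0.84 ≈ 0.4298

PS ≈ 0.430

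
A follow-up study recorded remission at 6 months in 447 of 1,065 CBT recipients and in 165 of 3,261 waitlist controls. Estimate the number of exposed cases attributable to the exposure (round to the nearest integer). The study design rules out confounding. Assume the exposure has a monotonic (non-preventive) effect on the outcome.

about 393 cases

p₁ = P(outcome | exposed) = 447/1065 = 0.41972
p₀ = P(outcome | unexposed) = 165/3261 = 0.050598
PN = (p₁ − p₀)/p₁ = (0.41972 − 0.050598) / 0.41972 ≈ 0.87945.
Attributable cases ≈ PN × (exposed cases) = 0.87945 × 447 ≈ 393.11.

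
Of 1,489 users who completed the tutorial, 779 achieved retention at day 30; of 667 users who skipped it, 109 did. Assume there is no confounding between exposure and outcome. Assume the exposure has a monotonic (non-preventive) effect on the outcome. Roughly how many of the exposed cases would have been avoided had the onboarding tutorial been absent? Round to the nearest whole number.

p₁ = P(outcome | exposed) = 779/1489 = 0.52317
p₀ = P(outcome | unexposed) = 109/667 = 0.16342
PN = (p₁ − p₀)/p₁ = (0.52317 − 0.16342) / 0.52317 ≈ 0.68764.
Attributable cases ≈ PN × (exposed cases) = 0.68764 × 779 ≈ 535.67.

about 536 cases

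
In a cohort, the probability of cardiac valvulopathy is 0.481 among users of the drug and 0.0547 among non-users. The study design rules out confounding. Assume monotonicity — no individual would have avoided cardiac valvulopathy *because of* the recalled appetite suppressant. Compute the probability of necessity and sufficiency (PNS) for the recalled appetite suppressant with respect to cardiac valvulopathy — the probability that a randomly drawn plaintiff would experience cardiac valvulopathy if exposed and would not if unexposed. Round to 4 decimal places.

PNS ≈ 0.4263

Let p₁ = 0.481, p₀ = 0.0547.
Under exogeneity and monotonicity, PNS = p₁ − p₀.
PNS = 0.481 − 0.0547 = 0.4263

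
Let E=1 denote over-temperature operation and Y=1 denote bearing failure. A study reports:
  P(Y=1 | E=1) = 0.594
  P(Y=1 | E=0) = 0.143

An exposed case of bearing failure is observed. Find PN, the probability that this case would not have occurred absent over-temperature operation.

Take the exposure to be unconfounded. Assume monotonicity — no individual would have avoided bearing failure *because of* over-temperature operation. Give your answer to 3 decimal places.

Let p₁ = 0.594, p₀ = 0.143.
Under exogeneity and monotonicity, PN = (p₁ − p₀) / p₁.
PN = (0.594 − 0.143) / 0.594 = 0.451 / 0.594 ≈ 0.7593

PN ≈ 0.759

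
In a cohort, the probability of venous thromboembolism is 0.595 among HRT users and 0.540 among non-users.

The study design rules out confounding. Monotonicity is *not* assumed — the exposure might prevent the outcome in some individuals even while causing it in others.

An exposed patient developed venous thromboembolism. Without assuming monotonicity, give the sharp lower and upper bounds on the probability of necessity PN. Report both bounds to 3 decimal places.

Let p₁ = 0.595, p₀ = 0.54.
Under exogeneity alone the bounds on PN are max{0,(p₁−p₀)/p₁} ≤ PN ≤ min{1,(1−p₀)/p₁}.
  lower = (p₁ − p₀)/p₁ = 0.055 / 0.595 ≈ 0.0924
  upper = min{1, (1 − p₀)/p₁} = 0.46 / 0.595 ≈ 0.7731

0.092 ≤ PN ≤ 0.773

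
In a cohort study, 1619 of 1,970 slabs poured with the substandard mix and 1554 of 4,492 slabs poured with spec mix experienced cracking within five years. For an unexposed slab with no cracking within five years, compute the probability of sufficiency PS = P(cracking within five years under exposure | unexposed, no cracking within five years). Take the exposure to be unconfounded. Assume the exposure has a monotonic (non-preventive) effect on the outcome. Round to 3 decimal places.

p₁ = P(outcome | exposed) = 1619/1970 = 0.82183
p₀ = P(outcome | unexposed) = 1554/4492 = 0.34595
Under exogeneity and monotonicity, PS = (p₁ − p₀) / (1 − p₀).
PS = (0.82183 − 0.34595) / (1 − 0.34595) = 0.47588 / 0.65405 ≈ 0.7276

PS ≈ 0.728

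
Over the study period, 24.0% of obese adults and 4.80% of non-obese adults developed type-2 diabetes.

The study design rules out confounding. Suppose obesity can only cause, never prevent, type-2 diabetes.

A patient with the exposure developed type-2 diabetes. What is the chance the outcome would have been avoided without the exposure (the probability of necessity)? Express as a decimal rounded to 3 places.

PN ≈ 0.800

p₁ = 0.24, p₀ = 0.048.
Under exogeneity and monotonicity, PN = (p₁ − p₀) / p₁.
PN = (0.24 − 0.048) / 0.24 = 0.192 / 0.24 ≈ 0.8000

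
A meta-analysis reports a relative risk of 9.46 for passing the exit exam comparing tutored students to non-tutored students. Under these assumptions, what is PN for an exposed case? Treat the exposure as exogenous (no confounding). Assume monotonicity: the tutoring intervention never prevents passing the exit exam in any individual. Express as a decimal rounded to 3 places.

Under exogeneity and monotonicity, PN = (RR − 1) / RR = 1 − 1/RR.
PN = (9.46 − 1) / 9.46 = 8.46 / 9.46 ≈ 0.8943

PN ≈ 0.894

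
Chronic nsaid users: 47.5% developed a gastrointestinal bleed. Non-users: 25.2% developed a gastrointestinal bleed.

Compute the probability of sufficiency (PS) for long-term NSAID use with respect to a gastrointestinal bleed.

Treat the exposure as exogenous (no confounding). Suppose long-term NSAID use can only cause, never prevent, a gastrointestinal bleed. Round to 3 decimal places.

PS ≈ 0.298

p₁ = 0.475, p₀ = 0.252.
Under exogeneity and monotonicity, PS = (p₁ − p₀) / (1 − p₀).
PS = (0.475 − 0.252) / (1 − 0.252) = 0.223 / 0.748 ≈ 0.2981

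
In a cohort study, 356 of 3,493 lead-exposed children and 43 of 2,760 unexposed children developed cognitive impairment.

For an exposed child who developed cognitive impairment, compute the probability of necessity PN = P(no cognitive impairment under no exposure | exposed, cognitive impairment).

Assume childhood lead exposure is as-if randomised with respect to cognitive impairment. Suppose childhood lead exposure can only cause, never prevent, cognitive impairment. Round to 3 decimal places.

PN ≈ 0.847

p₁ = P(outcome | exposed) = 356/3493 = 0.10192
p₀ = P(outcome | unexposed) = 43/2760 = 0.01558
Under exogeneity and monotonicity, PN = (p₁ − p₀) / p₁.
PN = (0.10192 − 0.01558) / 0.10192 = 0.086338 / 0.10192 ≈ 0.8471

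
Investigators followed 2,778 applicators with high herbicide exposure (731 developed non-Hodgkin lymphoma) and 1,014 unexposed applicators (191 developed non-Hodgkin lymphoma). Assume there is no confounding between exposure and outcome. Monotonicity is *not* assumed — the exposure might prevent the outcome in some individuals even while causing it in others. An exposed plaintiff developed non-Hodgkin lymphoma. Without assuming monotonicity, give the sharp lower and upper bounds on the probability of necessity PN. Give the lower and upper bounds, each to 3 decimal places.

p₁ = P(outcome | exposed) = 731/2778 = 0.26314
p₀ = P(outcome | unexposed) = 191/1014 = 0.18836
Under exogeneity alone the bounds on PN are max{0,(p₁−p₀)/p₁} ≤ PN ≤ min{1,(1−p₀)/p₁}.
  lower = (p₁ − p₀)/p₁ = 0.074776 / 0.26314 ≈ 0.2842
  upper = min{1, (1 − p₀)/p₁} = 0.81164 / 0.26314 ≈ 3.0844 → capped at 1

0.284 ≤ PN ≤ 1.000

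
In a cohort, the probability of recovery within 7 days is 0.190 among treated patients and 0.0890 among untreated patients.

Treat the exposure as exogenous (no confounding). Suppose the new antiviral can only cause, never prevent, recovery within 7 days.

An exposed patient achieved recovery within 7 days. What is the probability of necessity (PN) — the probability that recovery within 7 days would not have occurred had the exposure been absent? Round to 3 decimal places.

Let p₁ = 0.19, p₀ = 0.089.
Under exogeneity and monotonicity, PN = (p₁ − p₀) / p₁.
PN = (0.19 − 0.089) / 0.19 = 0.101 / 0.19 ≈ 0.5316

PN ≈ 0.532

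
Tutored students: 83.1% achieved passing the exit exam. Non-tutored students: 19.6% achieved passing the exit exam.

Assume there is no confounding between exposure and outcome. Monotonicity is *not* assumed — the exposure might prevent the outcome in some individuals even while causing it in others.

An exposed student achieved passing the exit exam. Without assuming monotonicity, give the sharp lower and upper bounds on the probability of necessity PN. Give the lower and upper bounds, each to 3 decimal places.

p₁ = 0.831, p₀ = 0.196.
Under exogeneity alone the bounds on PN are max{0,(p₁−p₀)/p₁} ≤ PN ≤ min{1,(1−p₀)/p₁}.
  lower = (p₁ − p₀)/p₁ = 0.635 / 0.831 ≈ 0.7641
  upper = min{1, (1 − p₀)/p₁} = 0.804 / 0.831 ≈ 0.9675

0.764 ≤ PN ≤ 0.968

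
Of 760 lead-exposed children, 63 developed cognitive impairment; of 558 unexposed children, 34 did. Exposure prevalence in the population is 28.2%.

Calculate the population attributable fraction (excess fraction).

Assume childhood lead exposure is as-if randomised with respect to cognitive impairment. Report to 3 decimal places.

p₁ = P(outcome | exposed) = 63/760 = 0.082895
p₀ = P(outcome | unexposed) = 34/558 = 0.060932
Overall risk P(Y=1) = π·p₁ + (1−π)·p₀ = 0.282×0.082895 + 0.718×0.060932 = 0.067125.
Under exogeneity, PAF = [P(Y=1) − p₀] / P(Y=1).
PAF = (0.067125 − 0.060932) / 0.067125 ≈ 0.0923

PAF ≈ 0.092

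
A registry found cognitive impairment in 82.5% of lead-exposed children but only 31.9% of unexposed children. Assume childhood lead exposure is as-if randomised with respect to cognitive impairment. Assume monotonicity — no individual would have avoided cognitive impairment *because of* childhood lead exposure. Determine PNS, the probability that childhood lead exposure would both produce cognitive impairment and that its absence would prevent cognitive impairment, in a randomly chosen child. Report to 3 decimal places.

PNS ≈ 0.506

p₁ = 0.825, p₀ = 0.319.
Under exogeneity and monotonicity, PNS = p₁ − p₀.
PNS = 0.825 − 0.319 = 0.506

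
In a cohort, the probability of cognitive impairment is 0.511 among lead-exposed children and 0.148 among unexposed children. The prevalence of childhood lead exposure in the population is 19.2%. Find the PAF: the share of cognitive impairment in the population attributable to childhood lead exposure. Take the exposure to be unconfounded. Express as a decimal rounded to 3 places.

PAF ≈ 0.320

Let p₁ = 0.511, p₀ = 0.148.
Overall risk P(Y=1) = π·p₁ + (1−π)·p₀ = 0.192×0.511 + 0.808×0.148 = 0.2177.
Under exogeneity, PAF = [P(Y=1) − p₀] / P(Y=1).
PAF = (0.2177 − 0.148) / 0.2177 ≈ 0.3202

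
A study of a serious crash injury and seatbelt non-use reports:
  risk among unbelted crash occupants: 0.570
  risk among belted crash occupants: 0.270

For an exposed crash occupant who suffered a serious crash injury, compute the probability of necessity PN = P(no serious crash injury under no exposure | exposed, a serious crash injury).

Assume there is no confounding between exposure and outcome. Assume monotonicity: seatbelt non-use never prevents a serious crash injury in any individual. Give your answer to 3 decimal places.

PN ≈ 0.526

Let p₁ = 0.57, p₀ = 0.27.
Under exogeneity and monotonicity, PN = (p₁ − p₀) / p₁.
PN = (0.57 − 0.27) / 0.57 = 0.3 / 0.57 ≈ 0.5263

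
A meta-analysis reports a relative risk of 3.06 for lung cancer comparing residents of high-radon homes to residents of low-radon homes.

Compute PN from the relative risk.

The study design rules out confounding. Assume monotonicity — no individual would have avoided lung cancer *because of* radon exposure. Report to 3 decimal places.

Under exogeneity and monotonicity, PN = (RR − 1) / RR = 1 − 1/RR.
PN = (3.06 − 1) / 3.06 = 2.06 / 3.06 ≈ 0.6732

PN ≈ 0.673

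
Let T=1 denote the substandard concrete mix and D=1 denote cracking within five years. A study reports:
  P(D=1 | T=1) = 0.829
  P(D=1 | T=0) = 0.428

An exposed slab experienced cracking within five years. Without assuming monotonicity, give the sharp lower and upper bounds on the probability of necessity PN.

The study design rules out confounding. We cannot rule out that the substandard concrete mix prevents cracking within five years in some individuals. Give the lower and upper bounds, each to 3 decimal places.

Let p₁ = 0.829, p₀ = 0.428.
Under exogeneity alone the bounds on PN are max{0,(p₁−p₀)/p₁} ≤ PN ≤ min{1,(1−p₀)/p₁}.
  lower = (p₁ − p₀)/p₁ = 0.401 / 0.829 ≈ 0.4837
  upper = min{1, (1 − p₀)/p₁} = 0.572 / 0.829 ≈ 0.6900

0.484 ≤ PN ≤ 0.690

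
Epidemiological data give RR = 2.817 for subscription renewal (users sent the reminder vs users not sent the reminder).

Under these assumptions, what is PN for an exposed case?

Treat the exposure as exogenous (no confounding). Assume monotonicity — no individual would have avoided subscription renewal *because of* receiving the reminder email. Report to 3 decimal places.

PN ≈ 0.645

Under exogeneity and monotonicity, PN = (RR − 1) / RR = 1 − 1/RR.
PN = (2.817 − 1) / 2.817 = 1.817 / 2.817 ≈ 0.6450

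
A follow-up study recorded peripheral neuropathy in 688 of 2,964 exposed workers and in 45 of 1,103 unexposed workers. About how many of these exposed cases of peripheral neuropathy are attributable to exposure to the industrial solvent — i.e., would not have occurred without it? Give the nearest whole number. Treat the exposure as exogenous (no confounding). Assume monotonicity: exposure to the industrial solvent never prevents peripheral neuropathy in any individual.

about 567 cases

p₁ = P(outcome | exposed) = 688/2964 = 0.23212
p₀ = P(outcome | unexposed) = 45/1103 = 0.040798
PN = (p₁ − p₀)/p₁ = (0.23212 − 0.040798) / 0.23212 ≈ 0.82424.
Attributable cases ≈ PN × (exposed cases) = 0.82424 × 688 ≈ 567.08.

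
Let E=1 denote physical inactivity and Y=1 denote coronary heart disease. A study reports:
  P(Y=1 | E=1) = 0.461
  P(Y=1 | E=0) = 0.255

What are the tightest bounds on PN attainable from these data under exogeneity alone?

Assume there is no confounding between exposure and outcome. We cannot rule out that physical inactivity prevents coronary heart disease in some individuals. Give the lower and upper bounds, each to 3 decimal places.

0.447 ≤ PN ≤ 1.000

Let p₁ = 0.461, p₀ = 0.255.
Under exogeneity alone the bounds on PN are max{0,(p₁−p₀)/p₁} ≤ PN ≤ min{1,(1−p₀)/p₁}.
  lower = (p₁ − p₀)/p₁ = 0.206 / 0.461 ≈ 0.4469
  upper = min{1, (1 − p₀)/p₁} = 0.745 / 0.461 ≈ 1.6161 → capped at 1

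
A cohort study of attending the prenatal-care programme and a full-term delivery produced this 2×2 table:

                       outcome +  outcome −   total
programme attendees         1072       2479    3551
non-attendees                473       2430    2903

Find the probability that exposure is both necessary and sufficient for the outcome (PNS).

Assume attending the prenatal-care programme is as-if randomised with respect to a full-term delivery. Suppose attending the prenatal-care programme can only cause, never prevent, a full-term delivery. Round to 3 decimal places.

p₁ = P(outcome | exposed) = 1072/3551 = 0.30189
p₀ = P(outcome | unexposed) = 473/2903 = 0.16293
Under exogeneity and monotonicity, PNS = p₁ − p₀.
PNS = 0.30189 − 0.16293 = 0.13895

PNS ≈ 0.139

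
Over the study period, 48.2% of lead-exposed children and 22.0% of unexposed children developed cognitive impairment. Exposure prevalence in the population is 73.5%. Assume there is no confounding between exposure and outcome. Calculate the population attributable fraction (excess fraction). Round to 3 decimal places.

PAF ≈ 0.467

p₁ = 0.482, p₀ = 0.22.
Overall risk P(Y=1) = π·p₁ + (1−π)·p₀ = 0.735×0.482 + 0.265×0.22 = 0.41257.
Under exogeneity, PAF = [P(Y=1) − p₀] / P(Y=1).
PAF = (0.41257 − 0.22) / 0.41257 ≈ 0.4668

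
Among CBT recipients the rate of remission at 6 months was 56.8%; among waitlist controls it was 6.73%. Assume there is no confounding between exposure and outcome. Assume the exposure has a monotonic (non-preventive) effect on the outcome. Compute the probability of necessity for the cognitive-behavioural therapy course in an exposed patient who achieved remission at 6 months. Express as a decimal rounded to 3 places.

p₁ = 0.568, p₀ = 0.0673.
Under exogeneity and monotonicity, PN = (p₁ − p₀) / p₁.
PN = (0.568 − 0.0673) / 0.568 = 0.5007 / 0.568 ≈ 0.8815

PN ≈ 0.882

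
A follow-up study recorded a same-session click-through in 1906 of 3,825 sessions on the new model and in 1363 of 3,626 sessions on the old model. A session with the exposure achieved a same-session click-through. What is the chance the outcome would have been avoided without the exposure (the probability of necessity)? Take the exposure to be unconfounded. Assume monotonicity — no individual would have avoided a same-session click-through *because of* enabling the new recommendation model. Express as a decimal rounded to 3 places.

p₁ = P(outcome | exposed) = 1906/3825 = 0.4983
p₀ = P(outcome | unexposed) = 1363/3626 = 0.3759
Under exogeneity and monotonicity, PN = (p₁ − p₀) / p₁.
PN = (0.4983 − 0.3759) / 0.4983 = 0.1224 / 0.4983 ≈ 0.2456

PN ≈ 0.246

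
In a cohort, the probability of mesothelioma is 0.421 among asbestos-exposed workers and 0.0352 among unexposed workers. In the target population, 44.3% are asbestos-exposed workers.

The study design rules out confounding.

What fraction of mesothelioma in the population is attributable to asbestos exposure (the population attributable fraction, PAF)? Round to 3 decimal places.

Let p₁ = 0.421, p₀ = 0.0352.
Overall risk P(Y=1) = π·p₁ + (1−π)·p₀ = 0.443×0.421 + 0.557×0.0352 = 0.20611.
Under exogeneity, PAF = [P(Y=1) − p₀] / P(Y=1).
PAF = (0.20611 − 0.0352) / 0.20611 ≈ 0.8292

PAF ≈ 0.829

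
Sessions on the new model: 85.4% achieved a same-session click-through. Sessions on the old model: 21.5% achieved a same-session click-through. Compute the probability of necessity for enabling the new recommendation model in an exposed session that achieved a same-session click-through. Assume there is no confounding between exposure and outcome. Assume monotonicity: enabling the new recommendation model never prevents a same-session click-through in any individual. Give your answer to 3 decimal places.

p₁ = 0.854, p₀ = 0.215.
Under exogeneity and monotonicity, PN = (p₁ − p₀) / p₁.
PN = (0.854 − 0.215) / 0.854 = 0.639 / 0.854 ≈ 0.7482

PN ≈ 0.748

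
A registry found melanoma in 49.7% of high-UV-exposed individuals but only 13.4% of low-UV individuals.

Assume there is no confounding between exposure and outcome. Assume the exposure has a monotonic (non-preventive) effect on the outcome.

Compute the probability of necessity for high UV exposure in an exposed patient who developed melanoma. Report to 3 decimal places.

PN ≈ 0.730

p₁ = 0.497, p₀ = 0.134.
Under exogeneity and monotonicity, PN = (p₁ − p₀) / p₁.
PN = (0.497 − 0.134) / 0.497 = 0.363 / 0.497 ≈ 0.7304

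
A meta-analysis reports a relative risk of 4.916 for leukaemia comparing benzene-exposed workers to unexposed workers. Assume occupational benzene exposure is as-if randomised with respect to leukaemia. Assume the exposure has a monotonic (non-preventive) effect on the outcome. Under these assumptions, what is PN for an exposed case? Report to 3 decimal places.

Under exogeneity and monotonicity, PN = (RR − 1) / RR = 1 − 1/RR.
PN = (4.916 − 1) / 4.916 = 3.916 / 4.916 ≈ 0.7966

PN ≈ 0.797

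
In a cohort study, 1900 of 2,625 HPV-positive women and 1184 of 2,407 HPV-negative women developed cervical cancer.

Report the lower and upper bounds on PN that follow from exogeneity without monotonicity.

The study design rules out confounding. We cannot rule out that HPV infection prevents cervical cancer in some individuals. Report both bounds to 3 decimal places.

0.320 ≤ PN ≤ 0.702

p₁ = P(outcome | exposed) = 1900/2625 = 0.72381
p₀ = P(outcome | unexposed) = 1184/2407 = 0.4919
Under exogeneity alone the bounds on PN are max{0,(p₁−p₀)/p₁} ≤ PN ≤ min{1,(1−p₀)/p₁}.
  lower = (p₁ − p₀)/p₁ = 0.23191 / 0.72381 ≈ 0.3204
  upper = min{1, (1 − p₀)/p₁} = 0.5081 / 0.72381 ≈ 0.7020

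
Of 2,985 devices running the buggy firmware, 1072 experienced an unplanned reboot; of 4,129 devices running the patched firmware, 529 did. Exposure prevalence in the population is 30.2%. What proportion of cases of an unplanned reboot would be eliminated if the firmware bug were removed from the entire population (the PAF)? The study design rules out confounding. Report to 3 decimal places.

p₁ = P(outcome | exposed) = 1072/2985 = 0.35913
p₀ = P(outcome | unexposed) = 529/4129 = 0.12812
Overall risk P(Y=1) = π·p₁ + (1−π)·p₀ = 0.302×0.35913 + 0.698×0.12812 = 0.19788.
Under exogeneity, PAF = [P(Y=1) − p₀] / P(Y=1).
PAF = (0.19788 − 0.12812) / 0.19788 ≈ 0.3526

PAF ≈ 0.353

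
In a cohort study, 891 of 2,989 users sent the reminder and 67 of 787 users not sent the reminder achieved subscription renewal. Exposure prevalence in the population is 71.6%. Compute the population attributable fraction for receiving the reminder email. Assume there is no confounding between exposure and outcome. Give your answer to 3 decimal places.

p₁ = P(outcome | exposed) = 891/2989 = 0.29809
p₀ = P(outcome | unexposed) = 67/787 = 0.085133
Overall risk P(Y=1) = π·p₁ + (1−π)·p₀ = 0.716×0.29809 + 0.284×0.085133 = 0.23761.
Under exogeneity, PAF = [P(Y=1) − p₀] / P(Y=1).
PAF = (0.23761 − 0.085133) / 0.23761 ≈ 0.6417

PAF ≈ 0.642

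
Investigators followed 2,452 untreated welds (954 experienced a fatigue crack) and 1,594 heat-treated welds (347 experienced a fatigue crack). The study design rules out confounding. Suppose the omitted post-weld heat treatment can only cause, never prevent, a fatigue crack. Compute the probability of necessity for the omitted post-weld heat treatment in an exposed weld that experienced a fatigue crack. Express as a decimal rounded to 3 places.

p₁ = P(outcome | exposed) = 954/2452 = 0.38907
p₀ = P(outcome | unexposed) = 347/1594 = 0.21769
Under exogeneity and monotonicity, PN = (p₁ − p₀) / p₁.
PN = (0.38907 − 0.21769) / 0.38907 = 0.17138 / 0.38907 ≈ 0.4405

PN ≈ 0.440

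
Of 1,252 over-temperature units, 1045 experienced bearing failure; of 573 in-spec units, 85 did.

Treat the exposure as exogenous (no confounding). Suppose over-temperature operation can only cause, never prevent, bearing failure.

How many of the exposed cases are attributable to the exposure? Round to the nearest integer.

p₁ = P(outcome | exposed) = 1045/1252 = 0.83466
p₀ = P(outcome | unexposed) = 85/573 = 0.14834
PN = (p₁ − p₀)/p₁ = (0.83466 − 0.14834) / 0.83466 ≈ 0.82227.
Attributable cases ≈ PN × (exposed cases) = 0.82227 × 1045 ≈ 859.28.

about 859 cases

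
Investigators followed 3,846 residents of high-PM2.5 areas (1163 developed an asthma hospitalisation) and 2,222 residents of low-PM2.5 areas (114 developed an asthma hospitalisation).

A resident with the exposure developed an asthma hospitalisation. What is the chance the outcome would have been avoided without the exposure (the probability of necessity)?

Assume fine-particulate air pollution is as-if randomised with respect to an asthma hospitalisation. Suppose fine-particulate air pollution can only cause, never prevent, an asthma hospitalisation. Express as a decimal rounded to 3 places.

PN ≈ 0.830

p₁ = P(outcome | exposed) = 1163/3846 = 0.30239
p₀ = P(outcome | unexposed) = 114/2222 = 0.051305
Under exogeneity and monotonicity, PN = (p₁ − p₀) / p₁.
PN = (0.30239 − 0.051305) / 0.30239 = 0.25109 / 0.30239 ≈ 0.8303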